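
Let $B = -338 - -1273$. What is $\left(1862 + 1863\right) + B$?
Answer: $4660$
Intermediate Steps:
$B = 935$ ($B = -338 + 1273 = 935$)
$\left(1862 + 1863\right) + B = \left(1862 + 1863\right) + 935 = 3725 + 935 = 4660$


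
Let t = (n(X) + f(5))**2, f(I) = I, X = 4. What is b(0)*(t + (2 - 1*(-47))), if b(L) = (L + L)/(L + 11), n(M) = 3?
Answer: 0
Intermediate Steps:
b(L) = 2*L/(11 + L) (b(L) = (2*L)/(11 + L) = 2*L/(11 + L))
t = 64 (t = (3 + 5)**2 = 8**2 = 64)
b(0)*(t + (2 - 1*(-47))) = (2*0/(11 + 0))*(64 + (2 - 1*(-47))) = (2*0/11)*(64 + (2 + 47)) = (2*0*(1/11))*(64 + 49) = 0*113 = 0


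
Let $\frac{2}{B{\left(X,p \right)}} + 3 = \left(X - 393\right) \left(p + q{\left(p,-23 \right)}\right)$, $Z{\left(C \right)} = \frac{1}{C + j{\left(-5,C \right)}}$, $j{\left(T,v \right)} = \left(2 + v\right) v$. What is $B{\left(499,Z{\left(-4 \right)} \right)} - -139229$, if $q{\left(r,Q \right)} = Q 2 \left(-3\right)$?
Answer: $\frac{4079827391}{29303} \approx 1.3923 \cdot 10^{5}$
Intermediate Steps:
$j{\left(T,v \right)} = v \left(2 + v\right)$
$q{\left(r,Q \right)} = - 6 Q$ ($q{\left(r,Q \right)} = 2 Q \left(-3\right) = - 6 Q$)
$Z{\left(C \right)} = \frac{1}{C + C \left(2 + C\right)}$
$B{\left(X,p \right)} = \frac{2}{-3 + \left(-393 + X\right) \left(138 + p\right)}$ ($B{\left(X,p \right)} = \frac{2}{-3 + \left(X - 393\right) \left(p - -138\right)} = \frac{2}{-3 + \left(-393 + X\right) \left(p + 138\right)} = \frac{2}{-3 + \left(-393 + X\right) \left(138 + p\right)}$)
$B{\left(499,Z{\left(-4 \right)} \right)} - -139229 = \frac{2}{-54237 - 393 \frac{1}{\left(-4\right) \left(3 - 4\right)} + 138 \cdot 499 + 499 \frac{1}{\left(-4\right) \left(3 - 4\right)}} - -139229 = \frac{2}{-54237 - 393 \left(- \frac{1}{4 \left(-1\right)}\right) + 68862 + 499 \left(- \frac{1}{4 \left(-1\right)}\right)} + 139229 = \frac{2}{-54237 - 393 \left(\left(- \frac{1}{4}\right) \left(-1\right)\right) + 68862 + 499 \left(\left(- \frac{1}{4}\right) \left(-1\right)\right)} + 139229 = \frac{2}{-54237 - \frac{393}{4} + 68862 + 499 \cdot \frac{1}{4}} + 139229 = \frac{2}{-54237 - \frac{393}{4} + 68862 + \frac{499}{4}} + 139229 = \frac{2}{\frac{29303}{2}} + 139229 = 2 \cdot \frac{2}{29303} + 139229 = \frac{4}{29303} + 139229 = \frac{4079827391}{29303}$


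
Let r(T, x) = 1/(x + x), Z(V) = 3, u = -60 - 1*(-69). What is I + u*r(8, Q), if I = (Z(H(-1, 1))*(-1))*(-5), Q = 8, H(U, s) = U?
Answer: 249/16 ≈ 15.563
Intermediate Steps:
u = 9 (u = -60 + 69 = 9)
I = 15 (I = (3*(-1))*(-5) = -3*(-5) = 15)
r(T, x) = 1/(2*x)
I + u*r(8, Q) = 15 + 9*((½)/8) = 15 + 9*((½)*(⅛)) = 15 + 9*(1/16) = 15 + 9/16 = 249/16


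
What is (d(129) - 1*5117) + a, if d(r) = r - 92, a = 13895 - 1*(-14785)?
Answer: 23600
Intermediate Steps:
a = 28680 (a = 13895 + 14785 = 28680)
d(r) = -92 + r
(d(129) - 1*5117) + a = ((-92 + 129) - 1*5117) + 28680 = (37 - 5117) + 28680 = -5080 + 28680 = 23600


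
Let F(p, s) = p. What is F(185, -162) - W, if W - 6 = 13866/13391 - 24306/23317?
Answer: 7984680091/44605421 ≈ 179.01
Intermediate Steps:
W = 267322794/44605421 (W = 6 + (13866/13391 - 24306/23317) = 6 - 309732/44605421 = 267322794/44605421 ≈ 5.9931)
F(185, -162) - W = 185 - 1*267322794/44605421 = 185 - 267322794/44605421 = 7984680091/44605421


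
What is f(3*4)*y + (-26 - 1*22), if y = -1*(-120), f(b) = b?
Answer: 1392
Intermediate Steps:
y = 120
f(3*4)*y + (-26 - 1*22) = (3*4)*120 + (-26 - 1*22) = 12*120 + (-26 - 22) = 1440 - 48 = 1392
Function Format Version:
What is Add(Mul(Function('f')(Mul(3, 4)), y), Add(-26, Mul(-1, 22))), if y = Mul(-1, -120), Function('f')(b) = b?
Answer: 1392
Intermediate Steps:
y = 120
Add(Mul(Function('f')(Mul(3, 4)), y), Add(-26, Mul(-1, 22))) = Add(Mul(Mul(3, 4), 120), Add(-26, Mul(-1, 22))) = Add(Mul(12, 120), Add(-26, -22)) = Add(1440, -48) = 1392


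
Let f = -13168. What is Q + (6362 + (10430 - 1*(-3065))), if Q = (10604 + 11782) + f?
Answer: 29075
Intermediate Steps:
Q = 9218 (Q = (10604 + 11782) - 13168 = 22386 - 13168 = 9218)
Q + (6362 + (10430 - 1*(-3065))) = 9218 + (6362 + (10430 - 1*(-3065))) = 9218 + (6362 + (10430 + 3065)) = 9218 + (6362 + 13495) = 9218 + 19857 = 29075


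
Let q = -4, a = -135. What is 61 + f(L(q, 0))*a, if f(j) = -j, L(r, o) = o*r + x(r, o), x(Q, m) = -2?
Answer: -209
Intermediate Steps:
L(r, o) = -2 + o*r (L(r, o) = o*r - 2 = -2 + o*r)
61 + f(L(q, 0))*a = 61 - (-2 + 0*(-4))*(-135) = 61 - (-2 + 0)*(-135) = 61 - 1*(-2)*(-135) = 61 + 2*(-135) = 61 - 270 = -209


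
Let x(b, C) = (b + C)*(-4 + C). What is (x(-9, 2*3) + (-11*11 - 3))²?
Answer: 16900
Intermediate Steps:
x(b, C) = (-4 + C)*(C + b) (x(b, C) = (C + b)*(-4 + C) = (-4 + C)*(C + b))
(x(-9, 2*3) + (-11*11 - 3))² = (((2*3)² - 8*3 - 4*(-9) + (2*3)*(-9)) + (-11*11 - 3))² = ((6² - 4*6 + 36 + 6*(-9)) + (-121 - 3))² = ((36 - 24 + 36 - 54) - 124)² = (-6 - 124)² = (-130)² = 16900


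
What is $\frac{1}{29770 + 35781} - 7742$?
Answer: $- \frac{507495841}{65551} \approx -7742.0$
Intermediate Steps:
$\frac{1}{29770 + 35781} - 7742 = \frac{1}{65551} - 7742 = - \frac{507495841}{65551}$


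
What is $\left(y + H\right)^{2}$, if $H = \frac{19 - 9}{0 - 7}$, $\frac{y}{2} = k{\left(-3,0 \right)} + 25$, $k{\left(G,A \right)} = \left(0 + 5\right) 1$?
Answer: $\frac{168100}{49} \approx 3430.6$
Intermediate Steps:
$k{\left(G,A \right)} = 5$ ($k{\left(G,A \right)} = 5 \cdot 1 = 5$)
$y = 60$ ($y = 2 \left(5 + 25\right) = 2 \cdot 30 = 60$)
$H = - \frac{10}{7}$ ($H = \frac{10}{-7} = 10 \left(- \frac{1}{7}\right) = - \frac{10}{7} \approx -1.4286$)
$\left(y + H\right)^{2} = \left(60 - \frac{10}{7}\right)^{2} = \left(\frac{410}{7}\right)^{2} = \frac{168100}{49}$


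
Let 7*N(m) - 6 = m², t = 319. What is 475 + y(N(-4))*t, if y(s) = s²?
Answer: 177671/49 ≈ 3625.9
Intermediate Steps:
N(m) = 6/7 + m²/7
475 + y(N(-4))*t = 475 + (6/7 + (⅐)*(-4)²)²*319 = 475 + (6/7 + (⅐)*16)²*319 = 475 + (6/7 + 16/7)²*319 = 475 + (22/7)²*319 = 475 + (484/49)*319 = 475 + 154396/49 = 177671/49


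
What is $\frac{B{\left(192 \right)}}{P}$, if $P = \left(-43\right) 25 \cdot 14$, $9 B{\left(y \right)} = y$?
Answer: $- \frac{32}{22575} \approx -0.0014175$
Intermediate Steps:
$B{\left(y \right)} = \frac{y}{9}$
$P = -15050$ ($P = \left(-1075\right) 14 = -15050$)
$\frac{B{\left(192 \right)}}{P} = \frac{\frac{1}{9} \cdot 192}{-15050} = \frac{64}{3} \left(- \frac{1}{15050}\right) = - \frac{32}{22575}$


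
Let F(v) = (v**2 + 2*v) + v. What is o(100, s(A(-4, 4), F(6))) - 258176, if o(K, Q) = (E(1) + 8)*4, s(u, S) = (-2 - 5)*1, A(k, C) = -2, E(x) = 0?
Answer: -258144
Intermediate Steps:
F(v) = v**2 + 3*v
s(u, S) = -7 (s(u, S) = -7*1 = -7)
o(K, Q) = 32 (o(K, Q) = (0 + 8)*4 = 8*4 = 32)
o(100, s(A(-4, 4), F(6))) - 258176 = 32 - 258176 = -258144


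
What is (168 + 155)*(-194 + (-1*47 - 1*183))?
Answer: -136952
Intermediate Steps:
(168 + 155)*(-194 + (-1*47 - 1*183)) = 323*(-194 + (-47 - 183)) = 323*(-194 - 230) = 323*(-424) = -136952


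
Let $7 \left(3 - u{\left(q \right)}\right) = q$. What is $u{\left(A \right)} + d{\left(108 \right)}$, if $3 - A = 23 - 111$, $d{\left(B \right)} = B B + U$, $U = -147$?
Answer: $11507$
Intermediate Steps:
$d{\left(B \right)} = -147 + B^{2}$ ($d{\left(B \right)} = B B - 147 = B^{2} - 147 = -147 + B^{2}$)
$A = 91$ ($A = 3 - \left(23 - 111\right) = 3 - -88 = 3 + 88 = 91$)
$u{\left(q \right)} = 3 - \frac{q}{7}$
$u{\left(A \right)} + d{\left(108 \right)} = \left(3 - 13\right) - \left(147 - 108^{2}\right) = \left(3 - 13\right) + \left(-147 + 11664\right) = -10 + 11517 = 11507$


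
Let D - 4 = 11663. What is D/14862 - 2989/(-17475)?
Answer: 82767781/86571150 ≈ 0.95607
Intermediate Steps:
D = 11667 (D = 4 + 11663 = 11667)
D/14862 - 2989/(-17475) = 11667/14862 - 2989/(-17475) = 11667*(1/14862) - 2989*(-1/17475) = 3889/4954 + 2989/17475 = 82767781/86571150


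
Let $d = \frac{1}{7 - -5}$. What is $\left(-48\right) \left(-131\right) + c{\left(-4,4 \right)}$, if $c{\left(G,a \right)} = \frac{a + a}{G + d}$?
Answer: $\frac{295440}{47} \approx 6286.0$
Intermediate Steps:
$d = \frac{1}{12}$ ($d = \frac{1}{7 + 5} = \frac{1}{12} \approx 0.083333$)
$c{\left(G,a \right)} = \frac{2 a}{\frac{1}{12} + G}$ ($c{\left(G,a \right)} = \frac{a + a}{G + \frac{1}{12}} = \frac{2 a}{\frac{1}{12} + G}$)
$\left(-48\right) \left(-131\right) + c{\left(-4,4 \right)} = \left(-48\right) \left(-131\right) + 24 \cdot 4 \frac{1}{1 + 12 \left(-4\right)} = 6288 + 24 \cdot 4 \frac{1}{1 - 48} = 6288 + 24 \cdot 4 \frac{1}{-47} = 6288 + 24 \cdot 4 \left(- \frac{1}{47}\right) = 6288 - \frac{96}{47} = \frac{295440}{47}$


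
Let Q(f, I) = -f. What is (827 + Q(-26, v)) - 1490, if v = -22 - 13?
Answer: -637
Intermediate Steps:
v = -35
(827 + Q(-26, v)) - 1490 = (827 - 1*(-26)) - 1490 = (827 + 26) - 1490 = 853 - 1490 = -637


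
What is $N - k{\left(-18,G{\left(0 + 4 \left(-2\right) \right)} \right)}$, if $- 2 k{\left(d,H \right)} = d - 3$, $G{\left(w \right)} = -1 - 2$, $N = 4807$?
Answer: $\frac{9593}{2} \approx 4796.5$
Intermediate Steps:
$G{\left(w \right)} = -3$
$k{\left(d,H \right)} = \frac{3}{2} - \frac{d}{2}$ ($k{\left(d,H \right)} = - \frac{d - 3}{2} = - \frac{-3 + d}{2} = \frac{3}{2} - \frac{d}{2}$)
$N - k{\left(-18,G{\left(0 + 4 \left(-2\right) \right)} \right)} = 4807 - \left(\frac{3}{2} - -9\right) = 4807 - \left(\frac{3}{2} + 9\right) = 4807 - \frac{21}{2} = \frac{9593}{2}$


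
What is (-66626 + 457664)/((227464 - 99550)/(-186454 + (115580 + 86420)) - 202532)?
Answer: -337726486/174913031 ≈ -1.9308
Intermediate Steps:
(-66626 + 457664)/((227464 - 99550)/(-186454 + (115580 + 86420)) - 202532) = 391038/(127914/(-186454 + 202000) - 202532) = 391038/(127914/15546 - 202532) = 391038/(127914*(1/15546) - 202532) = 391038/(21319/2591 - 202532) = 391038/(-524739093/2591) = 391038*(-2591/524739093) = -337726486/174913031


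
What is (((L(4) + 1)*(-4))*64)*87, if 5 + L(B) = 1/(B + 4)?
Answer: 86304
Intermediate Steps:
L(B) = -5 + 1/(4 + B) (L(B) = -5 + 1/(B + 4) = -5 + 1/(4 + B))
(((L(4) + 1)*(-4))*64)*87 = ((((-19 - 5*4)/(4 + 4) + 1)*(-4))*64)*87 = ((((-19 - 20)/8 + 1)*(-4))*64)*87 = ((((⅛)*(-39) + 1)*(-4))*64)*87 = (((-39/8 + 1)*(-4))*64)*87 = (-31/8*(-4)*64)*87 = ((31/2)*64)*87 = 992*87 = 86304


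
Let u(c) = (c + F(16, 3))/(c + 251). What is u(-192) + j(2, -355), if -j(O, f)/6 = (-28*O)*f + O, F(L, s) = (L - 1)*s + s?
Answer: -7038372/59 ≈ -1.1929e+5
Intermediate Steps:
F(L, s) = s + s*(-1 + L) (F(L, s) = (-1 + L)*s + s = s*(-1 + L) + s = s + s*(-1 + L))
j(O, f) = -6*O + 168*O*f (j(O, f) = -6*((-28*O)*f + O) = -6*(-28*O*f + O) = -6*(O - 28*O*f) = -6*O + 168*O*f)
u(c) = (48 + c)/(251 + c) (u(c) = (c + 16*3)/(c + 251) = (c + 48)/(251 + c) = (48 + c)/(251 + c))
u(-192) + j(2, -355) = (48 - 192)/(251 - 192) + 6*2*(-1 + 28*(-355)) = -144/59 + 6*2*(-1 - 9940) = (1/59)*(-144) + 6*2*(-9941) = -144/59 - 119292 = -7038372/59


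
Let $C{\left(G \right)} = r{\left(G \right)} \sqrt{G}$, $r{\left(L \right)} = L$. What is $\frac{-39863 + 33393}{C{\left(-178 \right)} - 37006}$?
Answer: $\frac{59857205}{343770947} - \frac{287915 i \sqrt{178}}{343770947} \approx 0.17412 - 0.011174 i$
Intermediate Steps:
$C{\left(G \right)} = G^{\frac{3}{2}}$ ($C{\left(G \right)} = G \sqrt{G} = G^{\frac{3}{2}}$)
$\frac{-39863 + 33393}{C{\left(-178 \right)} - 37006} = \frac{-39863 + 33393}{\left(-178\right)^{\frac{3}{2}} - 37006} = - \frac{6470}{- 178 i \sqrt{178} - 37006} = - \frac{6470}{-37006 - 178 i \sqrt{178}}$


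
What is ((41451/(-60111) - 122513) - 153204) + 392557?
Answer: 2341109263/20037 ≈ 1.1684e+5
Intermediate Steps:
((41451/(-60111) - 122513) - 153204) + 392557 = ((41451*(-1/60111) - 122513) - 153204) + 392557 = ((-13817/20037 - 122513) - 153204) + 392557 = (-2454806798/20037 - 153204) + 392557 = -5524555346/20037 + 392557 = 2341109263/20037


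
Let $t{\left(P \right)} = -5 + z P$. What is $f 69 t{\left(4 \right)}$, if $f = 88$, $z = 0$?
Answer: $-30360$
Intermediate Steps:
$t{\left(P \right)} = -5$ ($t{\left(P \right)} = -5 + 0 P = -5 + 0 = -5$)
$f 69 t{\left(4 \right)} = 88 \cdot 69 \left(-5\right) = 6072 \left(-5\right) = -30360$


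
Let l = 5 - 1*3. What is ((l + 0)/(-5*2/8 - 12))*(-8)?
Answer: 64/53 ≈ 1.2075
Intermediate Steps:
l = 2 (l = 5 - 3 = 2)
((l + 0)/(-5*2/8 - 12))*(-8) = ((2 + 0)/(-5*2/8 - 12))*(-8) = (2/(-10*1/8 - 12))*(-8) = (2/(-5/4 - 12))*(-8) = (2/(-53/4))*(-8) = (2*(-4/53))*(-8) = -8/53*(-8) = 64/53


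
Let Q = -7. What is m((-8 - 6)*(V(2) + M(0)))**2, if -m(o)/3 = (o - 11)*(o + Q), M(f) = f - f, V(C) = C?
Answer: 16769025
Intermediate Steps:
M(f) = 0
m(o) = -3*(-11 + o)*(-7 + o) (m(o) = -3*(o - 11)*(o - 7) = -3*(-11 + o)*(-7 + o))
m((-8 - 6)*(V(2) + M(0)))**2 = (-231 - 3*(-8 - 6)**2*(2 + 0)**2 + 54*((-8 - 6)*(2 + 0)))**2 = (-231 - 3*(-14*2)**2 + 54*(-14*2))**2 = (-231 - 3*(-28)**2 + 54*(-28))**2 = (-231 - 3*784 - 1512)**2 = (-231 - 2352 - 1512)**2 = (-4095)**2 = 16769025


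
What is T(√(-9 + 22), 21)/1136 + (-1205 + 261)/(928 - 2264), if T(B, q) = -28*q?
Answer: 8963/47428 ≈ 0.18898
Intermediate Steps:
T(√(-9 + 22), 21)/1136 + (-1205 + 261)/(928 - 2264) = -28*21/1136 + (-1205 + 261)/(928 - 2264) = -588*1/1136 - 944/(-1336) = -147/284 - 944*(-1/1336) = -147/284 + 118/167 = 8963/47428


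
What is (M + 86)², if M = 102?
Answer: 35344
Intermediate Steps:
(M + 86)² = (102 + 86)² = 188² = 35344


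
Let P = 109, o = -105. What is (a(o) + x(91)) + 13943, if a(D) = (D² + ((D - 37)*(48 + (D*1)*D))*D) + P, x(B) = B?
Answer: 165123598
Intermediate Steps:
a(D) = 109 + D² + D*(-37 + D)*(48 + D²) (a(D) = (D² + ((D - 37)*(48 + (D*1)*D))*D) + 109 = (D² + ((-37 + D)*(48 + D*D))*D) + 109 = (D² + ((-37 + D)*(48 + D²))*D) + 109 = (D² + D*(-37 + D)*(48 + D²)) + 109 = 109 + D² + D*(-37 + D)*(48 + D²))
(a(o) + x(91)) + 13943 = ((109 + (-105)⁴ - 1776*(-105) - 37*(-105)³ + 49*(-105)²) + 91) + 13943 = ((109 + 121550625 + 186480 - 37*(-1157625) + 49*11025) + 91) + 13943 = ((109 + 121550625 + 186480 + 42832125 + 540225) + 91) + 13943 = (165109564 + 91) + 13943 = 165109655 + 13943 = 165123598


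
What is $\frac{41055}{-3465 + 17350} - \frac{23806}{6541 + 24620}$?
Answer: $\frac{189753709}{86534097} \approx 2.1928$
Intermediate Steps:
$\frac{41055}{-3465 + 17350} - \frac{23806}{6541 + 24620} = \frac{41055}{13885} - \frac{23806}{31161} = 41055 \cdot \frac{1}{13885} - \frac{23806}{31161} = \frac{8211}{2777} - \frac{23806}{31161} = \frac{189753709}{86534097}$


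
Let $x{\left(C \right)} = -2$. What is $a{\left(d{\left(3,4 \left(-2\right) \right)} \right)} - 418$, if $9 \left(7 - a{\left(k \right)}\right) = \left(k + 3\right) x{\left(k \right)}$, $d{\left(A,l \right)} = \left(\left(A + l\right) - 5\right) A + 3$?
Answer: $- \frac{1249}{3} \approx -416.33$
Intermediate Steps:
$d{\left(A,l \right)} = 3 + A \left(-5 + A + l\right)$ ($d{\left(A,l \right)} = \left(-5 + A + l\right) A + 3 = A \left(-5 + A + l\right) + 3 = 3 + A \left(-5 + A + l\right)$)
$a{\left(k \right)} = \frac{23}{3} + \frac{2 k}{9}$ ($a{\left(k \right)} = 7 - \frac{\left(k + 3\right) \left(-2\right)}{9} = 7 - \frac{\left(3 + k\right) \left(-2\right)}{9} = 7 - \frac{-6 - 2 k}{9} = 7 + \left(\frac{2}{3} + \frac{2 k}{9}\right) = \frac{23}{3} + \frac{2 k}{9}$)
$a{\left(d{\left(3,4 \left(-2\right) \right)} \right)} - 418 = \left(\frac{23}{3} + \frac{2 \left(3 + 3^{2} - 15 + 3 \cdot 4 \left(-2\right)\right)}{9}\right) - 418 = \left(\frac{23}{3} + \frac{2 \left(3 + 9 - 15 + 3 \left(-8\right)\right)}{9}\right) - 418 = \left(\frac{23}{3} + \frac{2 \left(3 + 9 - 15 - 24\right)}{9}\right) - 418 = \left(\frac{23}{3} + \frac{2}{9} \left(-27\right)\right) - 418 = \left(\frac{23}{3} - 6\right) - 418 = \frac{5}{3} - 418 = - \frac{1249}{3}$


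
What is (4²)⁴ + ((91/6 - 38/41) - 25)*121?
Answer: 15801569/246 ≈ 64234.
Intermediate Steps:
(4²)⁴ + ((91/6 - 38/41) - 25)*121 = 16⁴ + ((91*(⅙) - 38*1/41) - 25)*121 = 65536 + ((91/6 - 38/41) - 25)*121 = 65536 + (3503/246 - 25)*121 = 65536 - 2647/246*121 = 65536 - 320287/246 = 15801569/246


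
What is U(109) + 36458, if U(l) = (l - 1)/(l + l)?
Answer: 3973976/109 ≈ 36459.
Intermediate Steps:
U(l) = (-1 + l)/(2*l) (U(l) = (-1 + l)/((2*l)) = (-1 + l)*(1/(2*l)) = (-1 + l)/(2*l))
U(109) + 36458 = (1/2)*(-1 + 109)/109 + 36458 = (1/2)*(1/109)*108 + 36458 = 54/109 + 36458 = 3973976/109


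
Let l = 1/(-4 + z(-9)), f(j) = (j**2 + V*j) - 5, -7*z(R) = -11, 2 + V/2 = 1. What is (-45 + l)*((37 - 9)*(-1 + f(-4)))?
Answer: -389088/17 ≈ -22888.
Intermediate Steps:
V = -2 (V = -4 + 2*1 = -4 + 2 = -2)
z(R) = 11/7 (z(R) = -1/7*(-11) = 11/7)
f(j) = -5 + j**2 - 2*j (f(j) = (j**2 - 2*j) - 5 = -5 + j**2 - 2*j)
l = -7/17 (l = 1/(-4 + 11/7) = 1/(-17/7) = -7/17 ≈ -0.41176)
(-45 + l)*((37 - 9)*(-1 + f(-4))) = (-45 - 7/17)*((37 - 9)*(-1 + (-5 + (-4)**2 - 2*(-4)))) = -21616*(-1 + (-5 + 16 + 8))/17 = -21616*(-1 + 19)/17 = -21616*18/17 = -772/17*504 = -389088/17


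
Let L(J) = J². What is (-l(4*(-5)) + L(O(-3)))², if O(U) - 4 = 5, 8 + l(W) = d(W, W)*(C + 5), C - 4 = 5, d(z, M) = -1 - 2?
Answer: 17161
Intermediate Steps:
d(z, M) = -3
C = 9 (C = 4 + 5 = 9)
l(W) = -50 (l(W) = -8 - 3*(9 + 5) = -8 - 3*14 = -8 - 42 = -50)
O(U) = 9 (O(U) = 4 + 5 = 9)
(-l(4*(-5)) + L(O(-3)))² = (-1*(-50) + 9²)² = (50 + 81)² = 131² = 17161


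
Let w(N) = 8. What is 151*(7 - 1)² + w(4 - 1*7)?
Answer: 5444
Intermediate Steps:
151*(7 - 1)² + w(4 - 1*7) = 151*(7 - 1)² + 8 = 151*6² + 8 = 151*36 + 8 = 5436 + 8 = 5444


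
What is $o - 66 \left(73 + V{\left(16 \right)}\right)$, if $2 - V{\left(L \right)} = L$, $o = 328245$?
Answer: $324351$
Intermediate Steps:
$V{\left(L \right)} = 2 - L$
$o - 66 \left(73 + V{\left(16 \right)}\right) = 328245 - 66 \left(73 + \left(2 - 16\right)\right) = 328245 - 66 \left(73 - 14\right) = 328245 - 66 \cdot 59 = 328245 - 3894 = 324351$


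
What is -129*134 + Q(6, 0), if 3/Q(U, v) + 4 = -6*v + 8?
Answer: -69141/4 ≈ -17285.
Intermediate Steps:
Q(U, v) = 3/(4 - 6*v) (Q(U, v) = 3/(-4 + (-6*v + 8)) = 3/(-4 + (8 - 6*v)) = 3/(4 - 6*v))
-129*134 + Q(6, 0) = -129*134 - 3/(-4 + 6*0) = -17286 - 3/(-4 + 0) = -17286 - 3/(-4) = -17286 - 3*(-¼) = -17286 + ¾ = -69141/4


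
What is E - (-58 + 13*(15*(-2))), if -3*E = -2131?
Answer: 3475/3 ≈ 1158.3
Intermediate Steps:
E = 2131/3 (E = -⅓*(-2131) = 2131/3 ≈ 710.33)
E - (-58 + 13*(15*(-2))) = 2131/3 - (-58 + 13*(15*(-2))) = 2131/3 - (-58 + 13*(-30)) = 2131/3 - (-58 - 390) = 2131/3 - 1*(-448) = 2131/3 + 448 = 3475/3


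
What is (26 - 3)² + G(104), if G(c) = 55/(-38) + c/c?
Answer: 20085/38 ≈ 528.55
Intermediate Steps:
G(c) = -17/38 (G(c) = 55*(-1/38) + 1 = -55/38 + 1 = -17/38)
(26 - 3)² + G(104) = (26 - 3)² - 17/38 = 23² - 17/38 = 529 - 17/38 = 20085/38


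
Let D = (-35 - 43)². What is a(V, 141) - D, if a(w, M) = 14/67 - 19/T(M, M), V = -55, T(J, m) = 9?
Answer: -3669799/603 ≈ -6085.9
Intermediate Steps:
a(w, M) = -1147/603 (a(w, M) = 14/67 - 19/9 = -1147/603)
D = 6084 (D = (-78)² = 6084)
a(V, 141) - D = -1147/603 - 1*6084 = -1147/603 - 6084 = -3669799/603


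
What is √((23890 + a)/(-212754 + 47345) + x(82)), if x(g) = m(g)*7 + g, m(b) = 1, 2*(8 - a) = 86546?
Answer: 6*√67729361594/165409 ≈ 9.4402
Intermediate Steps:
a = -43265 (a = 8 - ½*86546 = 8 - 43273 = -43265)
x(g) = 7 + g (x(g) = 1*7 + g = 7 + g)
√((23890 + a)/(-212754 + 47345) + x(82)) = √((23890 - 43265)/(-212754 + 47345) + (7 + 82)) = √(-19375/(-165409) + 89) = √(-19375*(-1/165409) + 89) = √(19375/165409 + 89) = √(14740776/165409) = 6*√67729361594/165409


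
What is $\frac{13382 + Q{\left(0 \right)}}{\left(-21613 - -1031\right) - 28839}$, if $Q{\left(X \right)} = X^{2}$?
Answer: $- \frac{13382}{49421} \approx -0.27078$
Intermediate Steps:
$\frac{13382 + Q{\left(0 \right)}}{\left(-21613 - -1031\right) - 28839} = \frac{13382 + 0^{2}}{\left(-21613 - -1031\right) - 28839} = \frac{13382 + 0}{\left(-21613 + 1031\right) - 28839} = \frac{13382}{-20582 - 28839} = \frac{13382}{-49421} = 13382 \left(- \frac{1}{49421}\right) = - \frac{13382}{49421}$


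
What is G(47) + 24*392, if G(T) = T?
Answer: 9455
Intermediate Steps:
G(47) + 24*392 = 47 + 24*392 = 47 + 9408 = 9455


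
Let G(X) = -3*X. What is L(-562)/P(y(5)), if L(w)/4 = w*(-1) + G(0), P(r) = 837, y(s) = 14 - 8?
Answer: 2248/837 ≈ 2.6858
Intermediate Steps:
y(s) = 6
L(w) = -4*w (L(w) = 4*(w*(-1) - 3*0) = 4*(-w + 0) = 4*(-w) = -4*w)
L(-562)/P(y(5)) = -4*(-562)/837 = 2248*(1/837) = 2248/837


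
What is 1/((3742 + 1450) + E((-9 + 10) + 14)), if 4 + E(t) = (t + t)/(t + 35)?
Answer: 5/25943 ≈ 0.00019273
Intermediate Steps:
E(t) = -4 + 2*t/(35 + t) (E(t) = -4 + (t + t)/(t + 35) = -4 + (2*t)/(35 + t) = -4 + 2*t/(35 + t))
1/((3742 + 1450) + E((-9 + 10) + 14)) = 1/((3742 + 1450) + 2*(-70 - ((-9 + 10) + 14))/(35 + ((-9 + 10) + 14))) = 1/(5192 + 2*(-70 - (1 + 14))/(35 + (1 + 14))) = 1/(5192 + 2*(-70 - 1*15)/(35 + 15)) = 1/(5192 + 2*(-70 - 15)/50) = 1/(5192 + 2*(1/50)*(-85)) = 1/(5192 - 17/5) = 1/(25943/5) = 5/25943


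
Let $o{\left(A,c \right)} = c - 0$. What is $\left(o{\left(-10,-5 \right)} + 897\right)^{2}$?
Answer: $795664$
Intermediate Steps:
$o{\left(A,c \right)} = c$ ($o{\left(A,c \right)} = c + 0 = c$)
$\left(o{\left(-10,-5 \right)} + 897\right)^{2} = \left(-5 + 897\right)^{2} = 892^{2} = 795664$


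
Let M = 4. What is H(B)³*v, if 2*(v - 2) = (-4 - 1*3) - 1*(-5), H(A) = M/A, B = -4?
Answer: -1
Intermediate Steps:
H(A) = 4/A
v = 1 (v = 2 + ((-4 - 1*3) - 1*(-5))/2 = 2 + ((-4 - 3) + 5)/2 = 2 + (-7 + 5)/2 = 2 + (½)*(-2) = 2 - 1 = 1)
H(B)³*v = (4/(-4))³*1 = (4*(-¼))³*1 = (-1)³*1 = -1*1 = -1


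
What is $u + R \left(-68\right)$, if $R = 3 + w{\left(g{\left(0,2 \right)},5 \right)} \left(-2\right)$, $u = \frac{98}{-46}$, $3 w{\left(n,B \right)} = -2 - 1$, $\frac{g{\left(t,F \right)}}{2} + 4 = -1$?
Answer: $- \frac{7869}{23} \approx -342.13$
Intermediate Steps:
$g{\left(t,F \right)} = -10$ ($g{\left(t,F \right)} = -8 + 2 \left(-1\right) = -8 - 2 = -10$)
$w{\left(n,B \right)} = -1$ ($w{\left(n,B \right)} = \frac{-2 - 1}{3} = \frac{1}{3} \left(-3\right) = -1$)
$u = - \frac{49}{23}$ ($u = 98 \left(- \frac{1}{46}\right) = - \frac{49}{23} \approx -2.1304$)
$R = 5$ ($R = 3 - -2 = 3 + 2 = 5$)
$u + R \left(-68\right) = - \frac{49}{23} + 5 \left(-68\right) = - \frac{49}{23} - 340 = - \frac{7869}{23}$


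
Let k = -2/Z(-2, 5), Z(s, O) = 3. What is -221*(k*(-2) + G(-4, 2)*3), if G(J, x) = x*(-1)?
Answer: 3094/3 ≈ 1031.3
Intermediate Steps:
G(J, x) = -x
k = -⅔ (k = -2/3 = -2*⅓ = -⅔ ≈ -0.66667)
-221*(k*(-2) + G(-4, 2)*3) = -221*(-⅔*(-2) - 1*2*3) = -221*(4/3 - 2*3) = -221*(4/3 - 6) = -221*(-14/3) = 3094/3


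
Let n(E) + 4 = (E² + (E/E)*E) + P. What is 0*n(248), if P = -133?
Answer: 0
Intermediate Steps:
n(E) = -137 + E + E² (n(E) = -4 + ((E² + (E/E)*E) - 133) = -4 + ((E² + 1*E) - 133) = -4 + ((E² + E) - 133) = -4 + ((E + E²) - 133) = -4 + (-133 + E + E²) = -137 + E + E²)
0*n(248) = 0*(-137 + 248 + 248²) = 0*(-137 + 248 + 61504) = 0*61615 = 0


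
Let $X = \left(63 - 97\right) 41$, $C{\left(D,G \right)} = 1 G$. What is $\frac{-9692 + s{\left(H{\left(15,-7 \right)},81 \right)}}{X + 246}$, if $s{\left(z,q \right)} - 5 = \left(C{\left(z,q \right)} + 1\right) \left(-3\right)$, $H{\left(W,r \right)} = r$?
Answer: $\frac{1419}{164} \approx 8.6524$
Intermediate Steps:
$C{\left(D,G \right)} = G$
$s{\left(z,q \right)} = 2 - 3 q$ ($s{\left(z,q \right)} = 5 + \left(q + 1\right) \left(-3\right) = 5 + \left(1 + q\right) \left(-3\right) = 5 - \left(3 + 3 q\right) = 2 - 3 q$)
$X = -1394$ ($X = \left(-34\right) 41 = -1394$)
$\frac{-9692 + s{\left(H{\left(15,-7 \right)},81 \right)}}{X + 246} = \frac{-9692 + \left(2 - 243\right)}{-1394 + 246} = \frac{-9692 + \left(2 - 243\right)}{-1148} = \left(-9692 - 241\right) \left(- \frac{1}{1148}\right) = \left(-9933\right) \left(- \frac{1}{1148}\right) = \frac{1419}{164}$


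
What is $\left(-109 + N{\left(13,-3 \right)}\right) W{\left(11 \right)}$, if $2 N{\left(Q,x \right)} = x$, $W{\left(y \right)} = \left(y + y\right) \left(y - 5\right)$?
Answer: $-14586$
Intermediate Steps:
$W{\left(y \right)} = 2 y \left(-5 + y\right)$
$N{\left(Q,x \right)} = \frac{x}{2}$
$\left(-109 + N{\left(13,-3 \right)}\right) W{\left(11 \right)} = \left(-109 + \frac{1}{2} \left(-3\right)\right) 2 \cdot 11 \left(-5 + 11\right) = \left(-109 - \frac{3}{2}\right) 2 \cdot 11 \cdot 6 = \left(- \frac{221}{2}\right) 132 = -14586$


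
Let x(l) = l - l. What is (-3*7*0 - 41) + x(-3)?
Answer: -41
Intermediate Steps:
x(l) = 0
(-3*7*0 - 41) + x(-3) = (-3*7*0 - 41) + 0 = (-21*0 - 41) + 0 = (0 - 41) + 0 = -41 + 0 = -41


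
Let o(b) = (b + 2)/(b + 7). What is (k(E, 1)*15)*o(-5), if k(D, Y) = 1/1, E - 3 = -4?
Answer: -45/2 ≈ -22.500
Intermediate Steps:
E = -1 (E = 3 - 4 = -1)
k(D, Y) = 1
o(b) = (2 + b)/(7 + b)
(k(E, 1)*15)*o(-5) = (1*15)*((2 - 5)/(7 - 5)) = 15*(-3/2) = -45/2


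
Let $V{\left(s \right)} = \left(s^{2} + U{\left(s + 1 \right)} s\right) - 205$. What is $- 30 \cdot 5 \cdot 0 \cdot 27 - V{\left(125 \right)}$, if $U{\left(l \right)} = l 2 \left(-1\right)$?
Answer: $16080$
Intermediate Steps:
$U{\left(l \right)} = - 2 l$ ($U{\left(l \right)} = 2 l \left(-1\right) = - 2 l$)
$V{\left(s \right)} = -205 + s^{2} + s \left(-2 - 2 s\right)$ ($V{\left(s \right)} = \left(s^{2} + - 2 \left(s + 1\right) s\right) - 205 = \left(s^{2} + - 2 \left(1 + s\right) s\right) - 205 = \left(s^{2} + \left(-2 - 2 s\right) s\right) - 205 = \left(s^{2} + s \left(-2 - 2 s\right)\right) - 205 = -205 + s^{2} + s \left(-2 - 2 s\right)$)
$- 30 \cdot 5 \cdot 0 \cdot 27 - V{\left(125 \right)} = - 30 \cdot 5 \cdot 0 \cdot 27 - \left(-205 - 125^{2} - 250\right) = \left(-30\right) 0 \cdot 27 - \left(-205 - 15625 - 250\right) = 0 \cdot 27 - \left(-205 - 15625 - 250\right) = 0 - -16080 = 0 + 16080 = 16080$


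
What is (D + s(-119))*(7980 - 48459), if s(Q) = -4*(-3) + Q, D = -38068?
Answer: 1545285825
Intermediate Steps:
s(Q) = 12 + Q
(D + s(-119))*(7980 - 48459) = (-38068 + (12 - 119))*(7980 - 48459) = (-38068 - 107)*(-40479) = -38175*(-40479) = 1545285825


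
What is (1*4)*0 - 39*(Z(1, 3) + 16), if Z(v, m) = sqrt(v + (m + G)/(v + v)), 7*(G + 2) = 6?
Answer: -624 - 117*sqrt(42)/14 ≈ -678.16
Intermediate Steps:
G = -8/7 (G = -2 + (1/7)*6 = -2 + 6/7 = -8/7 ≈ -1.1429)
Z(v, m) = sqrt(v + (-8/7 + m)/(2*v)) (Z(v, m) = sqrt(v + (m - 8/7)/(v + v)) = sqrt(v + (-8/7 + m)/((2*v))) = sqrt(v + (-8/7 + m)*(1/(2*v))) = sqrt(v + (-8/7 + m)/(2*v)))
(1*4)*0 - 39*(Z(1, 3) + 16) = (1*4)*0 - 39*(sqrt(14)*sqrt((-8 + 7*3 + 14*1**2)/1)/14 + 16) = 4*0 - 39*(sqrt(14)*sqrt(1*(-8 + 21 + 14*1))/14 + 16) = 0 - 39*(sqrt(14)*sqrt(1*(-8 + 21 + 14))/14 + 16) = 0 - 39*(sqrt(14)*sqrt(1*27)/14 + 16) = 0 - 39*(sqrt(14)*sqrt(27)/14 + 16) = 0 - 39*(sqrt(14)*(3*sqrt(3))/14 + 16) = 0 - 39*(3*sqrt(42)/14 + 16) = 0 - 39*(16 + 3*sqrt(42)/14) = 0 + (-624 - 117*sqrt(42)/14) = -624 - 117*sqrt(42)/14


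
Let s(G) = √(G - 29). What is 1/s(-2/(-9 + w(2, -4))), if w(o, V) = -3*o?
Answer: -I*√6495/433 ≈ -0.18612*I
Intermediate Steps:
s(G) = √(-29 + G)
1/s(-2/(-9 + w(2, -4))) = 1/(√(-29 - 2/(-9 - 3*2))) = 1/(√(-29 - 2/(-9 - 6))) = 1/(√(-29 - 2/(-15))) = 1/(√(-29 - 2*(-1/15))) = 1/(√(-29 + 2/15)) = 1/(√(-433/15)) = 1/(I*√6495/15) = -I*√6495/433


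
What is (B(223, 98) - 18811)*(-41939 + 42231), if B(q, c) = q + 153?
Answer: -5383020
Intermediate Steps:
B(q, c) = 153 + q
(B(223, 98) - 18811)*(-41939 + 42231) = ((153 + 223) - 18811)*(-41939 + 42231) = (376 - 18811)*292 = -18435*292 = -5383020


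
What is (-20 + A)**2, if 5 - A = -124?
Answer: 11881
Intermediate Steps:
A = 129 (A = 5 - 1*(-124) = 5 + 124 = 129)
(-20 + A)**2 = (-20 + 129)**2 = 109**2 = 11881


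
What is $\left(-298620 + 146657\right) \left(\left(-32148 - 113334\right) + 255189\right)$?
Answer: $-16671404841$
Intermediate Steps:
$\left(-298620 + 146657\right) \left(\left(-32148 - 113334\right) + 255189\right) = - 151963 \left(-145482 + 255189\right) = \left(-151963\right) 109707 = -16671404841$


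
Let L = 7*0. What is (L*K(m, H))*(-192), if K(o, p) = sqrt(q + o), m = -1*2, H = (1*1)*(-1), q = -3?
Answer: 0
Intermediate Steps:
H = -1 (H = 1*(-1) = -1)
m = -2
L = 0
K(o, p) = sqrt(-3 + o)
(L*K(m, H))*(-192) = (0*sqrt(-3 - 2))*(-192) = (0*sqrt(-5))*(-192) = (0*(I*sqrt(5)))*(-192) = 0*(-192) = 0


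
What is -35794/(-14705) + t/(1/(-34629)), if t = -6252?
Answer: 3183640005934/14705 ≈ 2.1650e+8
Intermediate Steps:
-35794/(-14705) + t/(1/(-34629)) = -35794/(-14705) - 6252/(1/(-34629)) = -35794*(-1/14705) - 6252/(-1/34629) = 35794/14705 - 6252*(-34629) = 35794/14705 + 216500508 = 3183640005934/14705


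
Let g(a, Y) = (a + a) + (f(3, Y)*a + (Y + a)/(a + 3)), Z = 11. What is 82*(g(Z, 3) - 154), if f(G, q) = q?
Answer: -8036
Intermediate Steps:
g(a, Y) = 2*a + Y*a + (Y + a)/(3 + a) (g(a, Y) = (a + a) + (Y*a + (Y + a)/(a + 3)) = 2*a + (Y*a + (Y + a)/(3 + a)) = 2*a + Y*a + (Y + a)/(3 + a))
82*(g(Z, 3) - 154) = 82*((3 + 2*11² + 7*11 + 3*11² + 3*3*11)/(3 + 11) - 154) = 82*((3 + 2*121 + 77 + 3*121 + 99)/14 - 154) = 82*((3 + 242 + 77 + 363 + 99)/14 - 154) = 82*((1/14)*784 - 154) = 82*(56 - 154) = 82*(-98) = -8036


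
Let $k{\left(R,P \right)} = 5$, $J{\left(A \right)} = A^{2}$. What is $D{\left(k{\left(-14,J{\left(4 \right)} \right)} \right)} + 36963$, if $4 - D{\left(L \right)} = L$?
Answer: $36962$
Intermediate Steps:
$D{\left(L \right)} = 4 - L$
$D{\left(k{\left(-14,J{\left(4 \right)} \right)} \right)} + 36963 = \left(4 - 5\right) + 36963 = -1 + 36963 = 36962$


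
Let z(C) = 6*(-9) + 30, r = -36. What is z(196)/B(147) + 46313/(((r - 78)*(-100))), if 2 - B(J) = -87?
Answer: 3848257/1014600 ≈ 3.7929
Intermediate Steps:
B(J) = 89 (B(J) = 2 - 1*(-87) = 2 + 87 = 89)
z(C) = -24 (z(C) = -54 + 30 = -24)
z(196)/B(147) + 46313/(((r - 78)*(-100))) = -24/89 + 46313/(((-36 - 78)*(-100))) = -24*1/89 + 46313/((-114*(-100))) = -24/89 + 46313/11400 = 3848257/1014600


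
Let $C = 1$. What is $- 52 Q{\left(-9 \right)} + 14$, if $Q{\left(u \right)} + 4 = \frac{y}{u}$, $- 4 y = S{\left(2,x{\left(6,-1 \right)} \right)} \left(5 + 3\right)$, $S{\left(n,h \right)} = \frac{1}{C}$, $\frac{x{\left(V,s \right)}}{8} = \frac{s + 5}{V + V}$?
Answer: $\frac{1894}{9} \approx 210.44$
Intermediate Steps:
$x{\left(V,s \right)} = \frac{4 \left(5 + s\right)}{V}$ ($x{\left(V,s \right)} = 8 \frac{s + 5}{V + V} = 8 \frac{5 + s}{2 V} = \frac{4 \left(5 + s\right)}{V}$)
$S{\left(n,h \right)} = 1$ ($S{\left(n,h \right)} = 1^{-1} = 1$)
$y = -2$ ($y = - \frac{1 \left(5 + 3\right)}{4} = - \frac{1 \cdot 8}{4} = \left(- \frac{1}{4}\right) 8 = -2$)
$Q{\left(u \right)} = -4 - \frac{2}{u}$
$- 52 Q{\left(-9 \right)} + 14 = - 52 \left(-4 - \frac{2}{-9}\right) + 14 = - 52 \left(-4 - - \frac{2}{9}\right) + 14 = - 52 \left(-4 + \frac{2}{9}\right) + 14 = \left(-52\right) \left(- \frac{34}{9}\right) + 14 = \frac{1768}{9} + 14 = \frac{1894}{9}$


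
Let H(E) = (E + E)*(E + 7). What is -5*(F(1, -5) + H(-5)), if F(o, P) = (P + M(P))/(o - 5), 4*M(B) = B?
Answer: 1475/16 ≈ 92.188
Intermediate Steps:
M(B) = B/4
F(o, P) = 5*P/(4*(-5 + o)) (F(o, P) = (P + P/4)/(o - 5) = (5*P/4)/(-5 + o) = 5*P/(4*(-5 + o)))
H(E) = 2*E*(7 + E) (H(E) = (2*E)*(7 + E) = 2*E*(7 + E))
-5*(F(1, -5) + H(-5)) = -5*((5/4)*(-5)/(-5 + 1) + 2*(-5)*(7 - 5)) = -5*((5/4)*(-5)/(-4) + 2*(-5)*2) = -5*((5/4)*(-5)*(-¼) - 20) = -5*(25/16 - 20) = -5*(-295/16) = 1475/16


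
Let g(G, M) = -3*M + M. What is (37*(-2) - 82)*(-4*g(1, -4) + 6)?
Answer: 4056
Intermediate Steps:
g(G, M) = -2*M
(37*(-2) - 82)*(-4*g(1, -4) + 6) = (37*(-2) - 82)*(-(-8)*(-4) + 6) = (-74 - 82)*(-4*8 + 6) = -156*(-32 + 6) = -156*(-26) = 4056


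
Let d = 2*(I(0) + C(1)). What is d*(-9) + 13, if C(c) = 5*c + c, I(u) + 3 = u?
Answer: -41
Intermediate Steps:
I(u) = -3 + u
C(c) = 6*c
d = 6 (d = 2*((-3 + 0) + 6*1) = 2*(-3 + 6) = 2*3 = 6)
d*(-9) + 13 = 6*(-9) + 13 = -54 + 13 = -41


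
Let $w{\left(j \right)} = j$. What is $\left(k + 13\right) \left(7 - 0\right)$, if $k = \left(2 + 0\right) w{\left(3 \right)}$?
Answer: $133$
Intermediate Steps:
$k = 6$ ($k = \left(2 + 0\right) 3 = 2 \cdot 3 = 6$)
$\left(k + 13\right) \left(7 - 0\right) = \left(6 + 13\right) \left(7 - 0\right) = 19 \left(7 + 0\right) = 19 \cdot 7 = 133$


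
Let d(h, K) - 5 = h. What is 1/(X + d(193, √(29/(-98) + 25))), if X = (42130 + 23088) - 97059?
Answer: -1/31643 ≈ -3.1603e-5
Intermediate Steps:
d(h, K) = 5 + h
X = -31841 (X = 65218 - 97059 = -31841)
1/(X + d(193, √(29/(-98) + 25))) = 1/(-31841 + (5 + 193)) = 1/(-31841 + 198) = 1/(-31643) = -1/31643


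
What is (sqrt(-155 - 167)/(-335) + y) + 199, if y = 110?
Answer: 309 - I*sqrt(322)/335 ≈ 309.0 - 0.053565*I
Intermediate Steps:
(sqrt(-155 - 167)/(-335) + y) + 199 = (sqrt(-155 - 167)/(-335) + 110) + 199 = (sqrt(-322)*(-1/335) + 110) + 199 = ((I*sqrt(322))*(-1/335) + 110) + 199 = (-I*sqrt(322)/335 + 110) + 199 = (110 - I*sqrt(322)/335) + 199 = 309 - I*sqrt(322)/335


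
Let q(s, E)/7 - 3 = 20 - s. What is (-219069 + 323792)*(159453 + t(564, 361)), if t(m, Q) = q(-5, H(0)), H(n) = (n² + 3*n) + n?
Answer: 16718922227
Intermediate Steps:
H(n) = n² + 4*n
q(s, E) = 161 - 7*s (q(s, E) = 21 + 7*(20 - s) = 21 + (140 - 7*s) = 161 - 7*s)
t(m, Q) = 196 (t(m, Q) = 161 - 7*(-5) = 161 + 35 = 196)
(-219069 + 323792)*(159453 + t(564, 361)) = (-219069 + 323792)*(159453 + 196) = 104723*159649 = 16718922227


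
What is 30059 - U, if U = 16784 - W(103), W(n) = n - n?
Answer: 13275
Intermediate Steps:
W(n) = 0
U = 16784 (U = 16784 - 1*0 = 16784 + 0 = 16784)
30059 - U = 30059 - 1*16784 = 30059 - 16784 = 13275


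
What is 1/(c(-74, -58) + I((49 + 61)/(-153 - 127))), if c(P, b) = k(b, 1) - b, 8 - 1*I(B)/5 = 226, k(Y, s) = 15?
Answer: -1/1017 ≈ -0.00098328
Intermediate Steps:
I(B) = -1090 (I(B) = 40 - 5*226 = 40 - 1130 = -1090)
c(P, b) = 15 - b
1/(c(-74, -58) + I((49 + 61)/(-153 - 127))) = 1/((15 - 1*(-58)) - 1090) = 1/((15 + 58) - 1090) = 1/(73 - 1090) = 1/(-1017) = -1/1017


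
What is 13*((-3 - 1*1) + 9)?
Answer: 65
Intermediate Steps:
13*((-3 - 1*1) + 9) = 13*((-3 - 1) + 9) = 13*(-4 + 9) = 13*5 = 65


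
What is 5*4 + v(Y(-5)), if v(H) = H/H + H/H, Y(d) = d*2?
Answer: 22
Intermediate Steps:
Y(d) = 2*d
v(H) = 2 (v(H) = 1 + 1 = 2)
5*4 + v(Y(-5)) = 5*4 + 2 = 20 + 2 = 22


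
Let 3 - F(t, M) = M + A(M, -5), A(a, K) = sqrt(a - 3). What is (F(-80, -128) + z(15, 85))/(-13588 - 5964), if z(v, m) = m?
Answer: -27/2444 + I*sqrt(131)/19552 ≈ -0.011047 + 0.00058539*I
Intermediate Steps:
A(a, K) = sqrt(-3 + a)
F(t, M) = 3 - M - sqrt(-3 + M) (F(t, M) = 3 - (M + sqrt(-3 + M)) = 3 + (-M - sqrt(-3 + M)) = 3 - M - sqrt(-3 + M))
(F(-80, -128) + z(15, 85))/(-13588 - 5964) = ((3 - 1*(-128) - sqrt(-3 - 128)) + 85)/(-13588 - 5964) = ((3 + 128 - sqrt(-131)) + 85)/(-19552) = ((3 + 128 - I*sqrt(131)) + 85)*(-1/19552) = ((131 - I*sqrt(131)) + 85)*(-1/19552) = (216 - I*sqrt(131))*(-1/19552) = -27/2444 + I*sqrt(131)/19552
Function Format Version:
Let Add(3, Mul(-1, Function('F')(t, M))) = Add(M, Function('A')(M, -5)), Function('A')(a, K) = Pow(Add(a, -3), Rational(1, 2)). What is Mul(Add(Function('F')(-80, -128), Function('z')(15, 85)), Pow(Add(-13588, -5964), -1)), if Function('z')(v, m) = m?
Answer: Add(Rational(-27, 2444), Mul(Rational(1, 19552), I, Pow(131, Rational(1, 2)))) ≈ Add(-0.011047, Mul(0.00058539, I))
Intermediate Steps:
Function('A')(a, K) = Pow(Add(-3, a), Rational(1, 2))
Function('F')(t, M) = Add(3, Mul(-1, M), Mul(-1, Pow(Add(-3, M), Rational(1, 2)))) (Function('F')(t, M) = Add(3, Mul(-1, Add(M, Pow(Add(-3, M), Rational(1, 2))))) = Add(3, Add(Mul(-1, M), Mul(-1, Pow(Add(-3, M), Rational(1, 2))))) = Add(3, Mul(-1, M), Mul(-1, Pow(Add(-3, M), Rational(1, 2)))))
Mul(Add(Function('F')(-80, -128), Function('z')(15, 85)), Pow(Add(-13588, -5964), -1)) = Mul(Add(Add(3, Mul(-1, -128), Mul(-1, Pow(Add(-3, -128), Rational(1, 2)))), 85), Pow(Add(-13588, -5964), -1)) = Mul(Add(Add(3, 128, Mul(-1, Pow(-131, Rational(1, 2)))), 85), Pow(-19552, -1)) = Mul(Add(Add(3, 128, Mul(-1, Mul(I, Pow(131, Rational(1, 2))))), 85), Rational(-1, 19552)) = Mul(Add(Add(3, 128, Mul(-1, I, Pow(131, Rational(1, 2)))), 85), Rational(-1, 19552)) = Mul(Add(Add(131, Mul(-1, I, Pow(131, Rational(1, 2)))), 85), Rational(-1, 19552)) = Mul(Add(216, Mul(-1, I, Pow(131, Rational(1, 2)))), Rational(-1, 19552)) = Add(Rational(-27, 2444), Mul(Rational(1, 19552), I, Pow(131, Rational(1, 2))))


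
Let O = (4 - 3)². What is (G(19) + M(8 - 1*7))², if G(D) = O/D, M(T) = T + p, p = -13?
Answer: 51529/361 ≈ 142.74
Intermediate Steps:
O = 1 (O = 1² = 1)
M(T) = -13 + T (M(T) = T - 13 = -13 + T)
G(D) = 1/D
(G(19) + M(8 - 1*7))² = (1/19 + (-13 + (8 - 1*7)))² = (1/19 + (-13 + (8 - 7)))² = (1/19 + (-13 + 1))² = (1/19 - 12)² = (-227/19)² = 51529/361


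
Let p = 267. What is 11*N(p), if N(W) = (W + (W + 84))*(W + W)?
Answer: 3630132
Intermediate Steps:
N(W) = 2*W*(84 + 2*W) (N(W) = (W + (84 + W))*(2*W) = (84 + 2*W)*(2*W) = 2*W*(84 + 2*W))
11*N(p) = 11*(4*267*(42 + 267)) = 11*(4*267*309) = 11*330012 = 3630132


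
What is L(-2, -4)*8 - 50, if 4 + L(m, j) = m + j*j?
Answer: 30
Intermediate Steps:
L(m, j) = -4 + m + j² (L(m, j) = -4 + (m + j*j) = -4 + (m + j²) = -4 + m + j²)
L(-2, -4)*8 - 50 = (-4 - 2 + (-4)²)*8 - 50 = (-4 - 2 + 16)*8 - 50 = 10*8 - 50 = 80 - 50 = 30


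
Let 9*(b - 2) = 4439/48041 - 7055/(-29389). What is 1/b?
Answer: 1411876949/2875908012 ≈ 0.49093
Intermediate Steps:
b = 2875908012/1411876949 (b = 2 + (4439/48041 - 7055/(-29389))/9 = 2 + (4439*(1/48041) - 7055*(-1/29389))/9 = 2 + (4439/48041 + 7055/29389)/9 = 2 + (⅑)*(469387026/1411876949) = 2 + 52154114/1411876949 = 2875908012/1411876949 ≈ 2.0369)
1/b = 1/(2875908012/1411876949) = 1411876949/2875908012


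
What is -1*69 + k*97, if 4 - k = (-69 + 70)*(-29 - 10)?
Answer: 4102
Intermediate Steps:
k = 43 (k = 4 - (-69 + 70)*(-29 - 10) = 4 - (-39) = 4 - 1*(-39) = 4 + 39 = 43)
-1*69 + k*97 = -1*69 + 43*97 = -69 + 4171 = 4102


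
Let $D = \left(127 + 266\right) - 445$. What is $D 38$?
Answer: $-1976$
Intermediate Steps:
$D = -52$ ($D = 393 - 445 = -52$)
$D 38 = \left(-52\right) 38 = -1976$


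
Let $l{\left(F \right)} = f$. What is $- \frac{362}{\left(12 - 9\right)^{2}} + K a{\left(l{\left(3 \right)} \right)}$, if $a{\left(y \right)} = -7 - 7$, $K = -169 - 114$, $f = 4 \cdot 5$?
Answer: $\frac{35296}{9} \approx 3921.8$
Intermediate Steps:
$f = 20$
$K = -283$
$l{\left(F \right)} = 20$
$a{\left(y \right)} = -14$ ($a{\left(y \right)} = -7 - 7 = -14$)
$- \frac{362}{\left(12 - 9\right)^{2}} + K a{\left(l{\left(3 \right)} \right)} = - \frac{362}{\left(12 - 9\right)^{2}} - -3962 = - \frac{362}{3^{2}} + 3962 = - \frac{362}{9} + 3962 = \frac{35296}{9}$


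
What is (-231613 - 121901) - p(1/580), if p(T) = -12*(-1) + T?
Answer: -205045081/580 ≈ -3.5353e+5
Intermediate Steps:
p(T) = 12 + T
(-231613 - 121901) - p(1/580) = (-231613 - 121901) - (12 + 1/580) = -353514 - (12 + 1/580) = -353514 - 1*6961/580 = -353514 - 6961/580 = -205045081/580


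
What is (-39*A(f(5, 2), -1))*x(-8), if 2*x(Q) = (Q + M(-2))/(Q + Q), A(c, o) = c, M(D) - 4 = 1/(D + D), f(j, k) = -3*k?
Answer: 1989/64 ≈ 31.078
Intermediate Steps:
M(D) = 4 + 1/(2*D) (M(D) = 4 + 1/(D + D) = 4 + 1/(2*D))
x(Q) = (15/4 + Q)/(4*Q) (x(Q) = ((Q + (4 + (½)/(-2)))/(Q + Q))/2 = ((Q + (4 + (½)*(-½)))/((2*Q)))/2 = ((Q + (4 - ¼))*(1/(2*Q)))/2 = ((Q + 15/4)*(1/(2*Q)))/2 = ((15/4 + Q)*(1/(2*Q)))/2 = ((15/4 + Q)/(2*Q))/2 = (15/4 + Q)/(4*Q))
(-39*A(f(5, 2), -1))*x(-8) = (-(-117)*2)*((1/16)*(15 + 4*(-8))/(-8)) = (-39*(-6))*((1/16)*(-⅛)*(15 - 32)) = 234*((1/16)*(-⅛)*(-17)) = 234*(17/128) = 1989/64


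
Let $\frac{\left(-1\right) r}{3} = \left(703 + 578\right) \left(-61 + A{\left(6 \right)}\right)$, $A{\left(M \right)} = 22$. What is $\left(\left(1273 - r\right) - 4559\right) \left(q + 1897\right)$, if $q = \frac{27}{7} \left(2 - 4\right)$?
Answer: $- \frac{2025580675}{7} \approx -2.8937 \cdot 10^{8}$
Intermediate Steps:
$r = 149877$ ($r = - 3 \left(703 + 578\right) \left(-61 + 22\right) = - 3 \cdot 1281 \left(-39\right) = \left(-3\right) \left(-49959\right) = 149877$)
$q = - \frac{54}{7}$ ($q = 27 \cdot \frac{1}{7} \left(-2\right) = \frac{27}{7} \left(-2\right) = - \frac{54}{7} \approx -7.7143$)
$\left(\left(1273 - r\right) - 4559\right) \left(q + 1897\right) = \left(\left(1273 - 149877\right) - 4559\right) \left(- \frac{54}{7} + 1897\right) = \left(\left(1273 - 149877\right) - 4559\right) \frac{13225}{7} = \left(-148604 - 4559\right) \frac{13225}{7} = \left(-153163\right) \frac{13225}{7} = - \frac{2025580675}{7}$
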